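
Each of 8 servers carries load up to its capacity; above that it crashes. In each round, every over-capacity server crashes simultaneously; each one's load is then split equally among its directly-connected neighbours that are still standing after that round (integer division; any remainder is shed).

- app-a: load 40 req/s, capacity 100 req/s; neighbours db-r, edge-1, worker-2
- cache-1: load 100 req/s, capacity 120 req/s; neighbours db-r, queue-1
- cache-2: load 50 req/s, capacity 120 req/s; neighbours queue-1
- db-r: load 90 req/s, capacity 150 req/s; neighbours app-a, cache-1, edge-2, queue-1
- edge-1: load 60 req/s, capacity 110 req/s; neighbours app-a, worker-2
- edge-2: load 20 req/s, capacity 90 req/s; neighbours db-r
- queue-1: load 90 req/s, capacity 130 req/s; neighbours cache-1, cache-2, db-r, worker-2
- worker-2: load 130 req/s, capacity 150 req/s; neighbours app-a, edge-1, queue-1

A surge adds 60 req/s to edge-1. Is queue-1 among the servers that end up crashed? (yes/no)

yes

Round 1 — edge-1 at 120 > 110. edge-1 crashes.
  edge-1 sheds 120 req/s to app-a, worker-2: 60 each.
    app-a: 40+60 = 100 ≤ 100
    worker-2: 130+60 = 190 > 150
Round 2 — worker-2 crashes.
  worker-2 sheds 190 req/s to app-a, queue-1: 95 each.
    app-a: 100+95 = 195 > 100
    queue-1: 90+95 = 185 > 130
Round 3 — app-a, queue-1 crash.
  app-a sheds 195 req/s to db-r: 195 each.
    db-r: 90+195 = 285 > 150
  queue-1 sheds 185 req/s to cache-1, cache-2, db-r: 61 each (2 lost).
    cache-1: 100+61 = 161 > 120
    cache-2: 50+61 = 111 ≤ 120
    db-r: 285+61 = 346 > 150
Round 4 — cache-1, db-r crash.
  cache-1 sheds 161 req/s: no online neighbours, lost.
  db-r sheds 346 req/s to edge-2: 346 each.
    edge-2: 20+346 = 366 > 90
Round 5 — edge-2 crashes.
  edge-2 sheds 366 req/s: no online neighbours, lost.
No further crashes.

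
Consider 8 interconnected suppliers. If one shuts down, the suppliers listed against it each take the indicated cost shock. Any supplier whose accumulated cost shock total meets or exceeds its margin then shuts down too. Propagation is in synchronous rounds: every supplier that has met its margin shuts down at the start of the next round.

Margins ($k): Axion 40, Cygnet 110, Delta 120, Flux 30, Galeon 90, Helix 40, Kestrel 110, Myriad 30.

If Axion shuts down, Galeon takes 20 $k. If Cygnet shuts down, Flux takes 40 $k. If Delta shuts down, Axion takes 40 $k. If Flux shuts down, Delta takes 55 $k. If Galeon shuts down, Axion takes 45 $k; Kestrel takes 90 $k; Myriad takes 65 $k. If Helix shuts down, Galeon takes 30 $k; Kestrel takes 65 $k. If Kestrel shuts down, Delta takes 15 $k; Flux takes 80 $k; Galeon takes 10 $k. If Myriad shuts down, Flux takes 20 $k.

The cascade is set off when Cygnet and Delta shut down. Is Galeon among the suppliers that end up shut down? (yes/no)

no

Round 1 — Cygnet, Delta shut down (initial).
  Axion: +40 → 40 ≥ 40
  Flux: +40 → 40 ≥ 30
Round 2 — Axion, Flux shut down.
  Galeon: +20 → 20 < 90
No further shutdowns.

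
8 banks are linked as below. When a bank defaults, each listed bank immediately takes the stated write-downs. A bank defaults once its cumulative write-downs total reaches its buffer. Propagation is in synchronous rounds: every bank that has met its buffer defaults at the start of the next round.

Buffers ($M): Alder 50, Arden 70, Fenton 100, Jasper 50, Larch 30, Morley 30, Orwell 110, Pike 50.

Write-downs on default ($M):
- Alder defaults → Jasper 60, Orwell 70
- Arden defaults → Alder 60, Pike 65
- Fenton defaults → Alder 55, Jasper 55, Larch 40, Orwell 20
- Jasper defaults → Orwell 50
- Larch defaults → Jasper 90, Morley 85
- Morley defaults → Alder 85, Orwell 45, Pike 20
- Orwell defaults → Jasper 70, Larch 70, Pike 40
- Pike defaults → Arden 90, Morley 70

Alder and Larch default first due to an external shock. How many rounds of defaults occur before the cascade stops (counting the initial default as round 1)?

Round 1 — Alder, Larch default (initial).
  Jasper: +60+90 → 150 ≥ 50
  Morley: +85 → 85 ≥ 30
  Orwell: +70 → 70 < 110
Round 2 — Jasper, Morley default.
  Orwell: +50+45 → 165 ≥ 110
  Pike: +20 → 20 < 50
Round 3 — Orwell defaults.
  Pike: +40 → 60 ≥ 50
Round 4 — Pike defaults.
  Arden: +90 → 90 ≥ 70
Round 5 — Arden defaults.
No further defaults.

5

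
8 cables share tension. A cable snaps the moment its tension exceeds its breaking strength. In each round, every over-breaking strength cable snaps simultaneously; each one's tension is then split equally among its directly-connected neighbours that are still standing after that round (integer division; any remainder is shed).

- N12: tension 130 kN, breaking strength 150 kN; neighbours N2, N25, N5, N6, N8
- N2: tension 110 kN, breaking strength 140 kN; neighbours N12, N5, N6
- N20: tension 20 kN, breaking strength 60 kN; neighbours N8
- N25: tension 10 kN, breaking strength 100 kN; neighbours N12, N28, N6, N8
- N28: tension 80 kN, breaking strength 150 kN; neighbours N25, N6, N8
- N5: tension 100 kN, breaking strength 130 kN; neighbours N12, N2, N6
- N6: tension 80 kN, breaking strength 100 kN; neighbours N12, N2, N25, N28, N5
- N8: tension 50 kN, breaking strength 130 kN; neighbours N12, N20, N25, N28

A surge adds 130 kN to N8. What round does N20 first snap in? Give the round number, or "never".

Round 1 — N8 at 180 > 130. N8 snaps.
  N8 sheds 180 kN to N12, N20, N25, N28: 45 each.
    N12: 130+45 = 175 > 150
    N20: 20+45 = 65 > 60
    N25: 10+45 = 55 ≤ 100
    N28: 80+45 = 125 ≤ 150
Round 2 — N12, N20 snap.
  N12 sheds 175 kN to N2, N25, N5, N6: 43 each (3 lost).
    N2: 110+43 = 153 > 140
    N25: 55+43 = 98 ≤ 100
    N5: 100+43 = 143 > 130
    N6: 80+43 = 123 > 100
  N20 sheds 65 kN: no online neighbours, lost.
Round 3 — N2, N5, N6 snap.
  N2 sheds 153 kN: no online neighbours, lost.
  N5 sheds 143 kN: no online neighbours, lost.
  N6 sheds 123 kN to N25, N28: 61 each (1 lost).
    N25: 98+61 = 159 > 100
    N28: 125+61 = 186 > 150
Round 4 — N25, N28 snap.
  N25 sheds 159 kN: no online neighbours, lost.
  N28 sheds 186 kN: no online neighbours, lost.
No further breaks.

2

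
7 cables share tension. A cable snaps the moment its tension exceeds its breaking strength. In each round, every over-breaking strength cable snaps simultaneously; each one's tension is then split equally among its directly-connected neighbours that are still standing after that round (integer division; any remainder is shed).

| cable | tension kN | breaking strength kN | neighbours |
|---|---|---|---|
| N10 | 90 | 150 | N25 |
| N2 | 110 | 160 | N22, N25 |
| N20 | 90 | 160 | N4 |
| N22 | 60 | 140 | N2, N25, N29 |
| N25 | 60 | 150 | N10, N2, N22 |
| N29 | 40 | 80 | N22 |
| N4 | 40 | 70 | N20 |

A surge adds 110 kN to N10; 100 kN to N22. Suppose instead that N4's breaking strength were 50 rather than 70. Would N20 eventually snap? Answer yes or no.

no

With N4's breaking strength at 50:
Round 1 — N10 at 200 > 150; N22 at 160 > 140. N10, N22 snap.
  N10 sheds 200 kN to N25: 200 each.
    N25: 60+200 = 260 > 150
  N22 sheds 160 kN to N2, N25, N29: 53 each (1 lost).
    N2: 110+53 = 163 > 160
    N25: 260+53 = 313 > 150
    N29: 40+53 = 93 > 80
Round 2 — N2, N25, N29 snap.
  N2 sheds 163 kN: no online neighbours, lost.
  N25 sheds 313 kN: no online neighbours, lost.
  N29 sheds 93 kN: no online neighbours, lost.
No further breaks.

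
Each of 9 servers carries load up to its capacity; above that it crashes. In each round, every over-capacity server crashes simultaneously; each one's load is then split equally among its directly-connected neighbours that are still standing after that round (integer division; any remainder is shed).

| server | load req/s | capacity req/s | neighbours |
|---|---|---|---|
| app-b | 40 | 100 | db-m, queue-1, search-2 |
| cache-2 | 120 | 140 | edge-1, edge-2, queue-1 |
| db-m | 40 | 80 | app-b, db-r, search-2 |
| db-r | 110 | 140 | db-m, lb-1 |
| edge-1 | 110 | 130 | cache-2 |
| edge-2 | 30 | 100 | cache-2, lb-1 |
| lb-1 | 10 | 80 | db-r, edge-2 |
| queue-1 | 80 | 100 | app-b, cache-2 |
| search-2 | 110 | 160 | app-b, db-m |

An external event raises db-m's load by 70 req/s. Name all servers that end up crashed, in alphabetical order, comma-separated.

Round 1 — db-m at 110 > 80. db-m crashes.
  db-m sheds 110 req/s to app-b, db-r, search-2: 36 each (2 lost).
    app-b: 40+36 = 76 ≤ 100
    db-r: 110+36 = 146 > 140
    search-2: 110+36 = 146 ≤ 160
Round 2 — db-r crashes.
  db-r sheds 146 req/s to lb-1: 146 each.
    lb-1: 10+146 = 156 > 80
Round 3 — lb-1 crashes.
  lb-1 sheds 156 req/s to edge-2: 156 each.
    edge-2: 30+156 = 186 > 100
Round 4 — edge-2 crashes.
  edge-2 sheds 186 req/s to cache-2: 186 each.
    cache-2: 120+186 = 306 > 140
Round 5 — cache-2 crashes.
  cache-2 sheds 306 req/s to edge-1, queue-1: 153 each.
    edge-1: 110+153 = 263 > 130
    queue-1: 80+153 = 233 > 100
Round 6 — edge-1, queue-1 crash.
  edge-1 sheds 263 req/s: no online neighbours, lost.
  queue-1 sheds 233 req/s to app-b: 233 each.
    app-b: 76+233 = 309 > 100
Round 7 — app-b crashes.
  app-b sheds 309 req/s to search-2: 309 each.
    search-2: 146+309 = 455 > 160
Round 8 — search-2 crashes.
  search-2 sheds 455 req/s: no online neighbours, lost.
No further crashes.

app-b, cache-2, db-m, db-r, edge-1, edge-2, lb-1, queue-1, search-2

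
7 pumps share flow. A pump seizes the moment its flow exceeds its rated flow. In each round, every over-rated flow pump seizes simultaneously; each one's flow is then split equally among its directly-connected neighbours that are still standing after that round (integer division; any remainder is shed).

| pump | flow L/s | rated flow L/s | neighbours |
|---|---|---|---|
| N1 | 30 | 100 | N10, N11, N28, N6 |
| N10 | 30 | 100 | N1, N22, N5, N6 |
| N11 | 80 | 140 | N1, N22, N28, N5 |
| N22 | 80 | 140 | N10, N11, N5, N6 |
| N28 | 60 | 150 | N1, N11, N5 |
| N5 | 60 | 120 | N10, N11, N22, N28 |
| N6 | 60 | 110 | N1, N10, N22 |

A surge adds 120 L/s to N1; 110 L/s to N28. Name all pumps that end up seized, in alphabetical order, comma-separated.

N1, N10, N11, N22, N28, N5, N6

Round 1 — N1 at 150 > 100; N28 at 170 > 150. N1, N28 seize.
  N1 sheds 150 L/s to N10, N11, N6: 50 each.
    N10: 30+50 = 80 ≤ 100
    N11: 80+50 = 130 ≤ 140
    N6: 60+50 = 110 ≤ 110
  N28 sheds 170 L/s to N11, N5: 85 each.
    N11: 130+85 = 215 > 140
    N5: 60+85 = 145 > 120
Round 2 — N11, N5 seize.
  N11 sheds 215 L/s to N22: 215 each.
    N22: 80+215 = 295 > 140
  N5 sheds 145 L/s to N10, N22: 72 each (1 lost).
    N10: 80+72 = 152 > 100
    N22: 295+72 = 367 > 140
Round 3 — N10, N22 seize.
  N10 sheds 152 L/s to N6: 152 each.
    N6: 110+152 = 262 > 110
  N22 sheds 367 L/s to N6: 367 each.
    N6: 262+367 = 629 > 110
Round 4 — N6 seizes.
  N6 sheds 629 L/s: no online neighbours, lost.
No further seizures.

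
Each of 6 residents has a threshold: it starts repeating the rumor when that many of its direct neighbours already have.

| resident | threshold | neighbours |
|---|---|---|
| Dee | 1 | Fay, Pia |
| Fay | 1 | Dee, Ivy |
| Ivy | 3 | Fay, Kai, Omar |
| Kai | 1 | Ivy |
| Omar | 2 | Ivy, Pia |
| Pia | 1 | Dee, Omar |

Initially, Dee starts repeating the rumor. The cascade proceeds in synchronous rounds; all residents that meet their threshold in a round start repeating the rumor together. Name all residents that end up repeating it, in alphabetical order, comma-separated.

Dee, Fay, Pia

Round 1 — Dee starts repeating the rumor (initial).
Round 2 — checking thresholds:
  Fay: 1 of 2 neighbours ≥ 1, starts repeating the rumor.
  Pia: 1 of 2 neighbours ≥ 1, starts repeating the rumor.
Round 3 — no new spreads; cascade stops.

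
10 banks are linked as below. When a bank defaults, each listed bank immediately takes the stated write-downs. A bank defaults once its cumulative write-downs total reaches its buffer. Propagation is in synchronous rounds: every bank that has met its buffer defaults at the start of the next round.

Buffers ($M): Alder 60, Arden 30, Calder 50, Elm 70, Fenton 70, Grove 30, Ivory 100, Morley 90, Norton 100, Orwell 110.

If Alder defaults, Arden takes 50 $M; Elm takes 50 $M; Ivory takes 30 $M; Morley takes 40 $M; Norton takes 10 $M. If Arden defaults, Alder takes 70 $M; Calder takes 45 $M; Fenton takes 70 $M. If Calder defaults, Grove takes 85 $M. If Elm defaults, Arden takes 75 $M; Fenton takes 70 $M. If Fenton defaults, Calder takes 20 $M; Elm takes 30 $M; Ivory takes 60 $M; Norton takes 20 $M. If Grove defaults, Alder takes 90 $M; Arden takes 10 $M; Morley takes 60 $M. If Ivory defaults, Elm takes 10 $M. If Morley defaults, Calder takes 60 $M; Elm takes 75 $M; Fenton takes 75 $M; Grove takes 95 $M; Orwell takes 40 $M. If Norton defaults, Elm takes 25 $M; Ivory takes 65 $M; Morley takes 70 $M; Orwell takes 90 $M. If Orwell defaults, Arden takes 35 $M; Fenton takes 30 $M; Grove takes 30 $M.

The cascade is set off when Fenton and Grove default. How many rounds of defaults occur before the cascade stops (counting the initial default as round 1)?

4

Round 1 — Fenton, Grove default (initial).
  Alder: +90 → 90 ≥ 60
  Arden: +10 → 10 < 30
  Calder: +20 → 20 < 50
  Elm: +30 → 30 < 70
  Ivory: +60 → 60 < 100
  Morley: +60 → 60 < 90
  Norton: +20 → 20 < 100
Round 2 — Alder defaults.
  Arden: +50 → 60 ≥ 30
  Elm: +50 → 80 ≥ 70
  Ivory: +30 → 90 < 100
  Morley: +40 → 100 ≥ 90
  Norton: +10 → 30 < 100
Round 3 — Arden, Elm, Morley default.
  Calder: +45+60 → 125 ≥ 50
  Orwell: +40 → 40 < 110
Round 4 — Calder defaults.
No further defaults.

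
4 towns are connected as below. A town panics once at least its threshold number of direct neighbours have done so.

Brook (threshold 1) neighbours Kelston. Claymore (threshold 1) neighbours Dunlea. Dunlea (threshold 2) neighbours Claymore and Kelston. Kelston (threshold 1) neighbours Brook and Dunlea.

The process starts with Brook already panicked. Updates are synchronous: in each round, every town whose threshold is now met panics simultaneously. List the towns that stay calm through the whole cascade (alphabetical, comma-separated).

Claymore, Dunlea

Round 1 — Brook panics (initial).
Round 2 — checking thresholds:
  Kelston: 1 of 2 neighbours ≥ 1, panics.
Round 3 — no new panics; cascade stops.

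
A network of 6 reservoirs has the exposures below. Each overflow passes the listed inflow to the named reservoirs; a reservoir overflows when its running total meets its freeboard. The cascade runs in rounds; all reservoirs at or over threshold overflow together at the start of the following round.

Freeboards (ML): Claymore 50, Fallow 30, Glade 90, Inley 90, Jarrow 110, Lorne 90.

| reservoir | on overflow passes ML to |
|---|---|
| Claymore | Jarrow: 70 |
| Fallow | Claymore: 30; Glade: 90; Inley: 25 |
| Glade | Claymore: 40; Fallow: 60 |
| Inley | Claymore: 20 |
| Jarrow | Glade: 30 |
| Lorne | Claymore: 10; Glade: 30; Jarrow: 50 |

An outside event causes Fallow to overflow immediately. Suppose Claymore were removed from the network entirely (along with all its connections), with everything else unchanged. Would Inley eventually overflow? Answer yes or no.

no

With Claymore removed:
Round 1 — Fallow overflows (initial).
  Glade: +90 → 90 ≥ 90
  Inley: +25 → 25 < 90
Round 2 — Glade overflows.
No further overflows.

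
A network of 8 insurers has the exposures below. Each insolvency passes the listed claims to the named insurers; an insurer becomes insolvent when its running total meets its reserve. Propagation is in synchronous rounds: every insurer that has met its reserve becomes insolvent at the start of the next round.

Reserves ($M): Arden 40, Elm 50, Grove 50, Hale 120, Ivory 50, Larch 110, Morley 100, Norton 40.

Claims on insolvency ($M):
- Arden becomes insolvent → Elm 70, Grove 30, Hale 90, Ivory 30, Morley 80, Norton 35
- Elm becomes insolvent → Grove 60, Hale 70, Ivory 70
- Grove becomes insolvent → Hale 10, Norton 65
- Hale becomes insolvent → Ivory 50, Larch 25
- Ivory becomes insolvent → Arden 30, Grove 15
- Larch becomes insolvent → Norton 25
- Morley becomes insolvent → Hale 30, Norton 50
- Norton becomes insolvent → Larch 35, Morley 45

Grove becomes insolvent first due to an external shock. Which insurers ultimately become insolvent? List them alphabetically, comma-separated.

Round 1 — Grove becomes insolvent (initial).
  Hale: +10 → 10 < 120
  Norton: +65 → 65 ≥ 40
Round 2 — Norton becomes insolvent.
  Larch: +35 → 35 < 110
  Morley: +45 → 45 < 100
No further insolvencies.

Grove, Norton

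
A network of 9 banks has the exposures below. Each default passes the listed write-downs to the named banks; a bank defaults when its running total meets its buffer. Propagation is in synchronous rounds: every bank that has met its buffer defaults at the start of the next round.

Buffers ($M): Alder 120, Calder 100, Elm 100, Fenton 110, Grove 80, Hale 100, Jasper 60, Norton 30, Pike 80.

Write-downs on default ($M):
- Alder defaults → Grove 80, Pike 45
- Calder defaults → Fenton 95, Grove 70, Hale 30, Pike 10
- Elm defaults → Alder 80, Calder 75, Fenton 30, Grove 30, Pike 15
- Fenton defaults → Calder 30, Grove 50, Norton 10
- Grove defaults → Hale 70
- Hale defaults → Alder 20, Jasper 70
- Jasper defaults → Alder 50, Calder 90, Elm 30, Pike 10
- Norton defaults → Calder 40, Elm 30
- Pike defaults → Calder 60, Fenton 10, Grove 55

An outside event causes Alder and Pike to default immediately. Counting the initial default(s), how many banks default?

Round 1 — Alder, Pike default (initial).
  Calder: +60 → 60 < 100
  Fenton: +10 → 10 < 110
  Grove: +80+55 → 135 ≥ 80
Round 2 — Grove defaults.
  Hale: +70 → 70 < 100
No further defaults.

3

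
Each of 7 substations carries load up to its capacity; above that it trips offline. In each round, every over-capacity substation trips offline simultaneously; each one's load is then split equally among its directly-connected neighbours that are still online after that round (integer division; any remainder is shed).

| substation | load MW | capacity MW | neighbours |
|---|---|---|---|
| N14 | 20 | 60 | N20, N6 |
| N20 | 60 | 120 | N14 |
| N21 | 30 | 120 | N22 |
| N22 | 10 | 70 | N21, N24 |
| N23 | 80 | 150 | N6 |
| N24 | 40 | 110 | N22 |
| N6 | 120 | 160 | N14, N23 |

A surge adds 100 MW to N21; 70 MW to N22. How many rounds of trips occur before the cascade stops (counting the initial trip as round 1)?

Round 1 — N21 at 130 > 120; N22 at 80 > 70. N21, N22 trip offline.
  N21 sheds 130 MW: no online neighbours, lost.
  N22 sheds 80 MW to N24: 80 each.
    N24: 40+80 = 120 > 110
Round 2 — N24 trips offline.
  N24 sheds 120 MW: no online neighbours, lost.
No further trips.

2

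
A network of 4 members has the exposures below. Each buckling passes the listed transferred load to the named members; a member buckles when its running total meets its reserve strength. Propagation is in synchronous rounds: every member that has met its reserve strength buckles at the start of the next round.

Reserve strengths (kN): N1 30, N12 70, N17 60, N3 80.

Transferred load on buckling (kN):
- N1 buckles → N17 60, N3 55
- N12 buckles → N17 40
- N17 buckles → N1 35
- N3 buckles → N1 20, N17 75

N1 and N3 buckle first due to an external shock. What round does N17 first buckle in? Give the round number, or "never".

Round 1 — N1, N3 buckle (initial).
  N17: +60+75 → 135 ≥ 60
Round 2 — N17 buckles.
No further bucklings.

2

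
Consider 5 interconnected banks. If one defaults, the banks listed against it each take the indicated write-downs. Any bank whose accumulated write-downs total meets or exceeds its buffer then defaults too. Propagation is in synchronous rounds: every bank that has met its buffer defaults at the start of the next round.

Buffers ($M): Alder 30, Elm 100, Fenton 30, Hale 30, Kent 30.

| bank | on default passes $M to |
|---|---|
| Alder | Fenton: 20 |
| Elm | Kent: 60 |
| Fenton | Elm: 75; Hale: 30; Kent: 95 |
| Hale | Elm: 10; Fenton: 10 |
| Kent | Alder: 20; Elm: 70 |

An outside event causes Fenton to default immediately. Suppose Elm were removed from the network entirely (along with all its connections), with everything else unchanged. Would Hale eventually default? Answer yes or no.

yes

With Elm removed:
Round 1 — Fenton defaults (initial).
  Hale: +30 → 30 ≥ 30
  Kent: +95 → 95 ≥ 30
Round 2 — Hale, Kent default.
  Alder: +20 → 20 < 30
No further defaults.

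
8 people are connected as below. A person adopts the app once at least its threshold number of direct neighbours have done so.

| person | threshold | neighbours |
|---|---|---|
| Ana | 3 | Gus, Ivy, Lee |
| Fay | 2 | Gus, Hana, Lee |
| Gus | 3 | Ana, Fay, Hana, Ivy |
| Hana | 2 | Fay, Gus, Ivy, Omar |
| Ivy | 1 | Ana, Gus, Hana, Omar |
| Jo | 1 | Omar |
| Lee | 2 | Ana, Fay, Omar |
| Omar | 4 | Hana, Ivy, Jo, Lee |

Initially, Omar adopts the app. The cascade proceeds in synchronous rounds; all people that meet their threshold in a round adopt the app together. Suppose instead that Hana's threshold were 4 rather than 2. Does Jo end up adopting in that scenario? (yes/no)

yes

With Hana's threshold at 4:
Round 1 — Omar adopts the app (initial).
Round 2 — checking thresholds:
  Hana: 1 of 4 neighbours < 4, holds.
  Ivy: 1 of 4 neighbours ≥ 1, adopts the app.
  Jo: 1 of 1 neighbours ≥ 1, adopts the app.
  Lee: 1 of 3 neighbours < 2, holds.
Round 3 — no new adoptions; cascade stops.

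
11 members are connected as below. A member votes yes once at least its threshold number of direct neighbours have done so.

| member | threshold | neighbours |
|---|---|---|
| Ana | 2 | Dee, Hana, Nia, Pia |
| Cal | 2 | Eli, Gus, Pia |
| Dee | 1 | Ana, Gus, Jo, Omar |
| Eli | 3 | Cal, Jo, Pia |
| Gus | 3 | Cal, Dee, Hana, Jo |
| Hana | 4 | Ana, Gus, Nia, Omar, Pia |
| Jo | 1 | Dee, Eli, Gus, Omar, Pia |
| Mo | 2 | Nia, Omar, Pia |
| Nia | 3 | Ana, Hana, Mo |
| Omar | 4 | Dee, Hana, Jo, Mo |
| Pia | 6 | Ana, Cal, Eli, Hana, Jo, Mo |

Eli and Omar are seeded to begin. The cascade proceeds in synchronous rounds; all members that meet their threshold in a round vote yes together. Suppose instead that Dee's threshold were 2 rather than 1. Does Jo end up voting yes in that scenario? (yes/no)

yes

With Dee's threshold at 2:
Round 1 — Eli, Omar vote yes (initial).
Round 2 — checking thresholds:
  Cal: 1 of 3 neighbours < 2, holds.
  Dee: 1 of 4 neighbours < 2, holds.
  Hana: 1 of 5 neighbours < 4, holds.
  Jo: 2 of 5 neighbours ≥ 1, votes yes.
  Mo: 1 of 3 neighbours < 2, holds.
  Pia: 1 of 6 neighbours < 6, holds.
Round 3 — checking thresholds:
  Cal: 1 of 3 neighbours < 2, holds.
  Dee: 2 of 4 neighbours ≥ 2, votes yes.
  Gus: 1 of 4 neighbours < 3, holds.
  Hana: 1 of 5 neighbours < 4, holds.
  Mo: 1 of 3 neighbours < 2, holds.
  Pia: 2 of 6 neighbours < 6, holds.
Round 4 — no new yes votes; cascade stops.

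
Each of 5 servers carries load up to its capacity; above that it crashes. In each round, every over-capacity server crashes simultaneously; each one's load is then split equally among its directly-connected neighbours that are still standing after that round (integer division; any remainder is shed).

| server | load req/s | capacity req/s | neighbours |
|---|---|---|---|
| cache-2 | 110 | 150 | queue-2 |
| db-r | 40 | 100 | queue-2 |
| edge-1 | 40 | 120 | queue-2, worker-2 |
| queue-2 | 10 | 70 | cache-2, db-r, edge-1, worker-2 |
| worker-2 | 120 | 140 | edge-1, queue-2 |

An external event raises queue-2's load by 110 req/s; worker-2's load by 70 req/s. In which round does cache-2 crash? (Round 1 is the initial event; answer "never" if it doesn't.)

never

Round 1 — queue-2 at 120 > 70; worker-2 at 190 > 140. queue-2, worker-2 crash.
  queue-2 sheds 120 req/s to cache-2, db-r, edge-1: 40 each.
    cache-2: 110+40 = 150 ≤ 150
    db-r: 40+40 = 80 ≤ 100
    edge-1: 40+40 = 80 ≤ 120
  worker-2 sheds 190 req/s to edge-1: 190 each.
    edge-1: 80+190 = 270 > 120
Round 2 — edge-1 crashes.
  edge-1 sheds 270 req/s: no online neighbours, lost.
No further crashes.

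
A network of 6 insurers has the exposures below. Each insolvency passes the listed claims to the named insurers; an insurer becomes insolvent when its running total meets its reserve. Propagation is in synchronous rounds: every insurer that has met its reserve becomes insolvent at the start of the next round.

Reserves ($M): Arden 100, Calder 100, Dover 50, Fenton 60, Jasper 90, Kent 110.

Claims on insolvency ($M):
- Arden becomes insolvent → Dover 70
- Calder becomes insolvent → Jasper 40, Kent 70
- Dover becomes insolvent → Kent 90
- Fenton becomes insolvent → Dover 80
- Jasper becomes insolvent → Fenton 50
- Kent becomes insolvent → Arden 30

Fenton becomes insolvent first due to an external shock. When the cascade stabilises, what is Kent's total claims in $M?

Round 1 — Fenton becomes insolvent (initial).
  Dover: +80 → 80 ≥ 50
Round 2 — Dover becomes insolvent.
  Kent: +90 → 90 < 110
No further insolvencies.

90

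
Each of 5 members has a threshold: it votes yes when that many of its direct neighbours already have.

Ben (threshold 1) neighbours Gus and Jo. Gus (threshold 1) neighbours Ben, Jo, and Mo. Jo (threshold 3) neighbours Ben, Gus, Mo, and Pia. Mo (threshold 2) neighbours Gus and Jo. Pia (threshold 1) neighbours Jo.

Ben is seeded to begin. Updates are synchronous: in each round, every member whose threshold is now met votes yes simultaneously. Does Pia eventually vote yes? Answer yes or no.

Round 1 — Ben votes yes (initial).
Round 2 — checking thresholds:
  Gus: 1 of 3 neighbours ≥ 1, votes yes.
  Jo: 1 of 4 neighbours < 3, not yet.
Round 3 — no new yes votes; cascade stops.

no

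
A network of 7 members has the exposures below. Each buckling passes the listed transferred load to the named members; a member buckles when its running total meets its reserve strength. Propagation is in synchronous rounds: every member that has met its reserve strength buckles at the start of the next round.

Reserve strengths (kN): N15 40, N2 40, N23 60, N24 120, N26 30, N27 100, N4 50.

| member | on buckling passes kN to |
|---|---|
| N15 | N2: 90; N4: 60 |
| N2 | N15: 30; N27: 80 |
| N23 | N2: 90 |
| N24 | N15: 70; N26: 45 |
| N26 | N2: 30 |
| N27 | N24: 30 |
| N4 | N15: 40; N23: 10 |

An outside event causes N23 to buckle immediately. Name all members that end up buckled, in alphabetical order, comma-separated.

N2, N23

Round 1 — N23 buckles (initial).
  N2: +90 → 90 ≥ 40
Round 2 — N2 buckles.
  N15: +30 → 30 < 40
  N27: +80 → 80 < 100
No further bucklings.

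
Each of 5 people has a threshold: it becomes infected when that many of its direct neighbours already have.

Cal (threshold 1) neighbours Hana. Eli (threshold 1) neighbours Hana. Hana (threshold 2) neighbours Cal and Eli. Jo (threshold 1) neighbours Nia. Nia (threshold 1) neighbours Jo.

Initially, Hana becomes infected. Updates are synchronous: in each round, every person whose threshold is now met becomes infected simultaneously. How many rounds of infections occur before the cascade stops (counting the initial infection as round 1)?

Round 1 — Hana becomes infected (initial).
Round 2 — checking thresholds:
  Cal: 1 of 1 neighbours ≥ 1, becomes infected.
  Eli: 1 of 1 neighbours ≥ 1, becomes infected.
Round 3 — no new infections; cascade stops.

2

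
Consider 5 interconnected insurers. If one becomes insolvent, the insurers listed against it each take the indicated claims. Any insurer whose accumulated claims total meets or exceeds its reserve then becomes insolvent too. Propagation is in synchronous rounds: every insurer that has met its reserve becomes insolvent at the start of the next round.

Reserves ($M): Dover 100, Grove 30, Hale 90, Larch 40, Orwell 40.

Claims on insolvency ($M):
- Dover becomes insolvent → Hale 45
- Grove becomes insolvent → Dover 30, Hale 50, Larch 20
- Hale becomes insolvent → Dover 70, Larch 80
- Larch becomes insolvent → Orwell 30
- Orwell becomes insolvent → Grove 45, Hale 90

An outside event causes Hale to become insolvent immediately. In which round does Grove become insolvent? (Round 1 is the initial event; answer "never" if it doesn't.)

Round 1 — Hale becomes insolvent (initial).
  Dover: +70 → 70 < 100
  Larch: +80 → 80 ≥ 40
Round 2 — Larch becomes insolvent.
  Orwell: +30 → 30 < 40
No further insolvencies.

never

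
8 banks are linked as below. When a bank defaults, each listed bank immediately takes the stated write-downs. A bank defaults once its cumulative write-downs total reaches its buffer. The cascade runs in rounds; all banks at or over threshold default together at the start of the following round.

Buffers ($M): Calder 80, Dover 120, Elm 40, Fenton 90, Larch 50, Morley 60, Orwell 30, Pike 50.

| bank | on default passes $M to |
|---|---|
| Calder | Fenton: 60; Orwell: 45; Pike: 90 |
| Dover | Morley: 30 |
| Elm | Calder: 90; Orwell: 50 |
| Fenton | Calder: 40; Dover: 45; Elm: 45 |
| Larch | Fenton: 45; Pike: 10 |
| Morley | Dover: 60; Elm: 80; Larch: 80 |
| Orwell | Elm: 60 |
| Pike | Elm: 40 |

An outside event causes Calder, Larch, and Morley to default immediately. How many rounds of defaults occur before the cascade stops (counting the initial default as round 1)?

2

Round 1 — Calder, Larch, Morley default (initial).
  Dover: +60 → 60 < 120
  Elm: +80 → 80 ≥ 40
  Fenton: +60+45 → 105 ≥ 90
  Orwell: +45 → 45 ≥ 30
  Pike: +90+10 → 100 ≥ 50
Round 2 — Elm, Fenton, Orwell, Pike default.
  Dover: +45 → 105 < 120
No further defaults.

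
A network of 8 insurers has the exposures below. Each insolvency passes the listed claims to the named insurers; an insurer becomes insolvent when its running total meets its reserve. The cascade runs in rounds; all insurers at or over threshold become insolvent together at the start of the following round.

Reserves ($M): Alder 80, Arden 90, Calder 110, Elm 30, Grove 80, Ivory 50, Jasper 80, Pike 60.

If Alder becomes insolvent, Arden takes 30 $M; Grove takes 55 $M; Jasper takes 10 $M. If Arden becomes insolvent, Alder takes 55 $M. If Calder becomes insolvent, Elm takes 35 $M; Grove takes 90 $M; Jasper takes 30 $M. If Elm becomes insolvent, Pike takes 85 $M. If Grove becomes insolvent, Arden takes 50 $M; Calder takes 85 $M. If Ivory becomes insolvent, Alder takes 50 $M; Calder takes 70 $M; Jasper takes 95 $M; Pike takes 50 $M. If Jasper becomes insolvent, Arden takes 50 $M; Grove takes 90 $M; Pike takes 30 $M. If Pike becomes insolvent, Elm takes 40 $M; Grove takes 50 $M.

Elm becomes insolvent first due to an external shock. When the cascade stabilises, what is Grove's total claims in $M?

50

Round 1 — Elm becomes insolvent (initial).
  Pike: +85 → 85 ≥ 60
Round 2 — Pike becomes insolvent.
  Grove: +50 → 50 < 80
No further insolvencies.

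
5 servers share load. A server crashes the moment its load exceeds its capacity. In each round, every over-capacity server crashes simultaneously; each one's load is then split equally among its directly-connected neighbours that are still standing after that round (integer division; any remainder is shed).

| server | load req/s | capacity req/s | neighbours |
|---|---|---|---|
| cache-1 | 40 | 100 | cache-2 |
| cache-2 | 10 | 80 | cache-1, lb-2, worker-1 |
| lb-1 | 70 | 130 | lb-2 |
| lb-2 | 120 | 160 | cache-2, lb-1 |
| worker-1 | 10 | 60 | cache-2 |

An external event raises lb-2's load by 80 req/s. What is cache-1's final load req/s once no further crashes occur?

Round 1 — lb-2 at 200 > 160. lb-2 crashes.
  lb-2 sheds 200 req/s to cache-2, lb-1: 100 each.
    cache-2: 10+100 = 110 > 80
    lb-1: 70+100 = 170 > 130
Round 2 — cache-2, lb-1 crash.
  cache-2 sheds 110 req/s to cache-1, worker-1: 55 each.
    cache-1: 40+55 = 95 ≤ 100
    worker-1: 10+55 = 65 > 60
  lb-1 sheds 170 req/s: no online neighbours, lost.
Round 3 — worker-1 crashes.
  worker-1 sheds 65 req/s: no online neighbours, lost.
No further crashes.

95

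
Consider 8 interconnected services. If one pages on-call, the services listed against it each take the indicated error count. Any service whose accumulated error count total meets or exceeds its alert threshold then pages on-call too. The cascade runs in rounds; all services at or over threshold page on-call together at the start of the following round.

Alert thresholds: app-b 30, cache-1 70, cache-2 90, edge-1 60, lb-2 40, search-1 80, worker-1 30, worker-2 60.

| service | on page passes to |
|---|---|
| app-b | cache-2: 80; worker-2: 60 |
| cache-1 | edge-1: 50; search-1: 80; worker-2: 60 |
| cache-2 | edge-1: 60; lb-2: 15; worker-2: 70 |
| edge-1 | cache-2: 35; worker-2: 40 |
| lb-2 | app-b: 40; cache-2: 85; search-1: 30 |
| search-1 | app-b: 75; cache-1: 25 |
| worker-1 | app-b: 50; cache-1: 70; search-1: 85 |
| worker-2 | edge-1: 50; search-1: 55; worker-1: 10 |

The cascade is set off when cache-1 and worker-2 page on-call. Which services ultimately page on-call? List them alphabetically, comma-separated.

app-b, cache-1, cache-2, edge-1, search-1, worker-2

Round 1 — cache-1, worker-2 page on-call (initial).
  edge-1: +50+50 → 100 ≥ 60
  search-1: +80+55 → 135 ≥ 80
  worker-1: +10 → 10 < 30
Round 2 — edge-1, search-1 page on-call.
  app-b: +75 → 75 ≥ 30
  cache-2: +35 → 35 < 90
Round 3 — app-b pages on-call.
  cache-2: +80 → 115 ≥ 90
Round 4 — cache-2 pages on-call.
  lb-2: +15 → 15 < 40
No further pages.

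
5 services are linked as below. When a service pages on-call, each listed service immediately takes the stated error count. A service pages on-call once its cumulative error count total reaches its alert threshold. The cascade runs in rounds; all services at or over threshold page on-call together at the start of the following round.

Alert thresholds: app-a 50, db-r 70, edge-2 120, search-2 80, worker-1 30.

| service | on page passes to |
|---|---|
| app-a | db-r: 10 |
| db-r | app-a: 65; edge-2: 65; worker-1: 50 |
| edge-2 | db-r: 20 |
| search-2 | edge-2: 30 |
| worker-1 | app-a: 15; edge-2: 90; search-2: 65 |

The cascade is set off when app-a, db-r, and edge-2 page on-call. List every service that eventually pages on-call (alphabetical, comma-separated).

Round 1 — app-a, db-r, edge-2 page on-call (initial).
  worker-1: +50 → 50 ≥ 30
Round 2 — worker-1 pages on-call.
  search-2: +65 → 65 < 80
No further pages.

app-a, db-r, edge-2, worker-1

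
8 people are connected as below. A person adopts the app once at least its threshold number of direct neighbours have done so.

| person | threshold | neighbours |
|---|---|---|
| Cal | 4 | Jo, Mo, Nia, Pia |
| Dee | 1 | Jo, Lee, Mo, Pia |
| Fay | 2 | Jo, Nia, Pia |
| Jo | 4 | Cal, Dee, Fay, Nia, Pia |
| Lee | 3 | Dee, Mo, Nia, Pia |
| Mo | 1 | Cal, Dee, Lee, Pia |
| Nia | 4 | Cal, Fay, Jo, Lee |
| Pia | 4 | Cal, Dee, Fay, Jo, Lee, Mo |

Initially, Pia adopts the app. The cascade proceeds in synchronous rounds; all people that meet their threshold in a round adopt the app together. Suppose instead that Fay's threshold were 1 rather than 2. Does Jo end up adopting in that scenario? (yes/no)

With Fay's threshold at 1:
Round 1 — Pia adopts the app (initial).
Round 2 — checking thresholds:
  Cal: 1 of 4 neighbours < 4, not yet.
  Dee: 1 of 4 neighbours ≥ 1, adopts the app.
  Fay: 1 of 3 neighbours ≥ 1, adopts the app.
  Jo: 1 of 5 neighbours < 4, not yet.
  Lee: 1 of 4 neighbours < 3, not yet.
  Mo: 1 of 4 neighbours ≥ 1, adopts the app.
Round 3 — checking thresholds:
  Cal: 2 of 4 neighbours < 4, not yet.
  Jo: 3 of 5 neighbours < 4, not yet.
  Lee: 3 of 4 neighbours ≥ 3, adopts the app.
  Nia: 1 of 4 neighbours < 4, not yet.
Round 4 — no new adoptions; cascade stops.

no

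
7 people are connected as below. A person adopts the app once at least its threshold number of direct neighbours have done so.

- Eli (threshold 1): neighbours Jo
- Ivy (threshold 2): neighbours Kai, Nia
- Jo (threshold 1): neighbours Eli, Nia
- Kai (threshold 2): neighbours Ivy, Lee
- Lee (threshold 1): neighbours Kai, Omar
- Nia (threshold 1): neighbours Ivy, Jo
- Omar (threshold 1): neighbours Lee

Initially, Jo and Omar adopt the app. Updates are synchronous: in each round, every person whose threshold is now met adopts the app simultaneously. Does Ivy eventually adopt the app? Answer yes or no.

Round 1 — Jo, Omar adopt the app (initial).
Round 2 — checking thresholds:
  Eli: 1 of 1 neighbours ≥ 1, adopts the app.
  Lee: 1 of 2 neighbours ≥ 1, adopts the app.
  Nia: 1 of 2 neighbours ≥ 1, adopts the app.
Round 3 — no new adoptions; cascade stops.

no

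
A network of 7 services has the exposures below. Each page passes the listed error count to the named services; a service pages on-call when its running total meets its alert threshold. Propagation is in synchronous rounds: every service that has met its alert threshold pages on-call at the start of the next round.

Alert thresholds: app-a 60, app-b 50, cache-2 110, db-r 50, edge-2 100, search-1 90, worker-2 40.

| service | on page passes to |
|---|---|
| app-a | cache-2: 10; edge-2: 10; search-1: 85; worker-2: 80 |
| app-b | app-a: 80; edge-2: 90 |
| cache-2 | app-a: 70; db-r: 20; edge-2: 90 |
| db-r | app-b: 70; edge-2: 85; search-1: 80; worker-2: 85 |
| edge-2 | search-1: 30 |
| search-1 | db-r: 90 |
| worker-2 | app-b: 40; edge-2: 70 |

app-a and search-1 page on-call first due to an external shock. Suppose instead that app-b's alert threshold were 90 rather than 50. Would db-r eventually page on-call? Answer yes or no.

yes

With app-b's alert threshold at 90:
Round 1 — app-a, search-1 page on-call (initial).
  cache-2: +10 → 10 < 110
  db-r: +90 → 90 ≥ 50
  edge-2: +10 → 10 < 100
  worker-2: +80 → 80 ≥ 40
Round 2 — db-r, worker-2 page on-call.
  app-b: +70+40 → 110 ≥ 90
  edge-2: +85+70 → 165 ≥ 100
Round 3 — app-b, edge-2 page on-call.
No further pages.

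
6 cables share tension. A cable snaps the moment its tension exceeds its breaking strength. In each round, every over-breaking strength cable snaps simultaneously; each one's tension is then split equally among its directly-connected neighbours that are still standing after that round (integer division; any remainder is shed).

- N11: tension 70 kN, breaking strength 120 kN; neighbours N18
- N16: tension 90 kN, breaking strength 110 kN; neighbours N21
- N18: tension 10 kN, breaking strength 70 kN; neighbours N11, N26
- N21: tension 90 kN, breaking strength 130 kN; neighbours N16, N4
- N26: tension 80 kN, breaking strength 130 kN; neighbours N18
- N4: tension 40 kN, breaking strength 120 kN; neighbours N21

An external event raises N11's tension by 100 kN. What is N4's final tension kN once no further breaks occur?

40

Round 1 — N11 at 170 > 120. N11 snaps.
  N11 sheds 170 kN to N18: 170 each.
    N18: 10+170 = 180 > 70
Round 2 — N18 snaps.
  N18 sheds 180 kN to N26: 180 each.
    N26: 80+180 = 260 > 130
Round 3 — N26 snaps.
  N26 sheds 260 kN: no online neighbours, lost.
No further breaks.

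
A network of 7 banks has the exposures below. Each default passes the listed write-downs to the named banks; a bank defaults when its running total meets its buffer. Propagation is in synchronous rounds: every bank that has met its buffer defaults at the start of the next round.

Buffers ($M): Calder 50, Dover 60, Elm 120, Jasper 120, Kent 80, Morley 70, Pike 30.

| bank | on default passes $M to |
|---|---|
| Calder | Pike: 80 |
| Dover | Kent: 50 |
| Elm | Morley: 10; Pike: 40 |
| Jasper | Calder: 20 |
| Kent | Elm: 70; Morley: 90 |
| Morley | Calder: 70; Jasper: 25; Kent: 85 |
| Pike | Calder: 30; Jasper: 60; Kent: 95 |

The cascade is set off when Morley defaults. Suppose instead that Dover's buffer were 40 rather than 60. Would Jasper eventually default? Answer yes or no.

With Dover's buffer at 40:
Round 1 — Morley defaults (initial).
  Calder: +70 → 70 ≥ 50
  Jasper: +25 → 25 < 120
  Kent: +85 → 85 ≥ 80
Round 2 — Calder, Kent default.
  Elm: +70 → 70 < 120
  Pike: +80 → 80 ≥ 30
Round 3 — Pike defaults.
  Jasper: +60 → 85 < 120
No further defaults.

no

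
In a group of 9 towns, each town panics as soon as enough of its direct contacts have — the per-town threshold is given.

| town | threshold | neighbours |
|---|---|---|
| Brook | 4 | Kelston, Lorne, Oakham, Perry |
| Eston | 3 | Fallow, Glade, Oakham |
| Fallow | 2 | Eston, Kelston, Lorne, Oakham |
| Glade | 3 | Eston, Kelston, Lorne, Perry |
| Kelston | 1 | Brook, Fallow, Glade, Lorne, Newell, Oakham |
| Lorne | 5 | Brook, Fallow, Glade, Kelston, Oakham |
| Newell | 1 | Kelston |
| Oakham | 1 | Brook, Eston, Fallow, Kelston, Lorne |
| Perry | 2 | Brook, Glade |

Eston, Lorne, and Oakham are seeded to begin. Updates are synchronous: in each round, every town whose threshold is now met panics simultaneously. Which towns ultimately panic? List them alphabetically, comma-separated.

Round 1 — Eston, Lorne, Oakham panic (initial).
Round 2 — checking thresholds:
  Brook: 2 of 4 neighbours < 4, holds.
  Fallow: 3 of 4 neighbours ≥ 2, panics.
  Glade: 2 of 4 neighbours < 3, holds.
  Kelston: 2 of 6 neighbours ≥ 1, panics.
Round 3 — checking thresholds:
  Brook: 3 of 4 neighbours < 4, holds.
  Glade: 3 of 4 neighbours ≥ 3, panics.
  Newell: 1 of 1 neighbours ≥ 1, panics.
Round 4 — no new panics; cascade stops.

Eston, Fallow, Glade, Kelston, Lorne, Newell, Oakham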